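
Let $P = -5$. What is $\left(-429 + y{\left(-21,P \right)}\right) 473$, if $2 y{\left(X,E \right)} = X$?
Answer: $- \frac{415767}{2} \approx -2.0788 \cdot 10^{5}$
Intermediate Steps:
$y{\left(X,E \right)} = \frac{X}{2}$
$\left(-429 + y{\left(-21,P \right)}\right) 473 = \left(-429 + \frac{1}{2} \left(-21\right)\right) 473 = \left(-429 - \frac{21}{2}\right) 473 = \left(- \frac{879}{2}\right) 473 = - \frac{415767}{2}$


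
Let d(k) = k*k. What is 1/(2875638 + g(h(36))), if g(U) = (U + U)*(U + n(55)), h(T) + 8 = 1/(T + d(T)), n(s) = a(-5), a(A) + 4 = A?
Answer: 887112/2551254238621 ≈ 3.4772e-7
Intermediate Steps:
a(A) = -4 + A
d(k) = k²
n(s) = -9 (n(s) = -4 - 5 = -9)
h(T) = -8 + 1/(T + T²)
g(U) = 2*U*(-9 + U) (g(U) = (U + U)*(U - 9) = (2*U)*(-9 + U) = 2*U*(-9 + U))
1/(2875638 + g(h(36))) = 1/(2875638 + 2*((1 - 8*36 - 8*36²)/(36*(1 + 36)))*(-9 + (1 - 8*36 - 8*36²)/(36*(1 + 36)))) = 1/(2875638 + 2*((1/36)*(1 - 288 - 8*1296)/37)*(-9 + (1/36)*(1 - 288 - 8*1296)/37)) = 1/(2875638 + 2*((1/36)*(1/37)*(1 - 288 - 10368))*(-9 + (1/36)*(1/37)*(1 - 288 - 10368))) = 1/(2875638 + 2*((1/36)*(1/37)*(-10655))*(-9 + (1/36)*(1/37)*(-10655))) = 1/(2875638 + 2*(-10655/1332)*(-9 - 10655/1332)) = 1/(2875638 + 2*(-10655/1332)*(-22643/1332)) = 1/(2875638 + 241261165/887112) = 1/(2551254238621/887112) = 887112/2551254238621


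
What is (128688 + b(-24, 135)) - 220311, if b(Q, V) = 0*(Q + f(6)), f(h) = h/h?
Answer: -91623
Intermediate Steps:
f(h) = 1
b(Q, V) = 0 (b(Q, V) = 0*(Q + 1) = 0*(1 + Q) = 0)
(128688 + b(-24, 135)) - 220311 = (128688 + 0) - 220311 = 128688 - 220311 = -91623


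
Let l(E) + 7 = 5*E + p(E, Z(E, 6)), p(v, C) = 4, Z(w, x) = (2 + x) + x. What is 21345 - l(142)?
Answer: 20638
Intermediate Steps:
Z(w, x) = 2 + 2*x
l(E) = -3 + 5*E (l(E) = -7 + (5*E + 4) = -7 + (4 + 5*E) = -3 + 5*E)
21345 - l(142) = 21345 - (-3 + 5*142) = 21345 - (-3 + 710) = 21345 - 1*707 = 21345 - 707 = 20638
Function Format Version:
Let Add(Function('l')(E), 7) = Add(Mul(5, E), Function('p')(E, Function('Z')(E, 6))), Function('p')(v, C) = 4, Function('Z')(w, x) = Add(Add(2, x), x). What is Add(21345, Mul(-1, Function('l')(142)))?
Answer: 20638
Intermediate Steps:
Function('Z')(w, x) = Add(2, Mul(2, x))
Function('l')(E) = Add(-3, Mul(5, E)) (Function('l')(E) = Add(-7, Add(Mul(5, E), 4)) = Add(-7, Add(4, Mul(5, E))) = Add(-3, Mul(5, E)))
Add(21345, Mul(-1, Function('l')(142))) = Add(21345, Mul(-1, Add(-3, Mul(5, 142)))) = Add(21345, Mul(-1, Add(-3, 710))) = Add(21345, Mul(-1, 707)) = Add(21345, -707) = 20638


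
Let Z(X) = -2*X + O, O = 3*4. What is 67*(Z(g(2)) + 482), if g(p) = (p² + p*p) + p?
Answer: 31758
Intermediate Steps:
O = 12
g(p) = p + 2*p² (g(p) = (p² + p²) + p = 2*p² + p = p + 2*p²)
Z(X) = 12 - 2*X (Z(X) = -2*X + 12 = 12 - 2*X)
67*(Z(g(2)) + 482) = 67*((12 - 4*(1 + 2*2)) + 482) = 67*((12 - 4*(1 + 4)) + 482) = 67*((12 - 4*5) + 482) = 67*((12 - 2*10) + 482) = 67*((12 - 20) + 482) = 67*(-8 + 482) = 67*474 = 31758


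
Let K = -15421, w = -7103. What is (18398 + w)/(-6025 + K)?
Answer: -11295/21446 ≈ -0.52667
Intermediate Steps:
(18398 + w)/(-6025 + K) = (18398 - 7103)/(-6025 - 15421) = 11295/(-21446) = 11295*(-1/21446) = -11295/21446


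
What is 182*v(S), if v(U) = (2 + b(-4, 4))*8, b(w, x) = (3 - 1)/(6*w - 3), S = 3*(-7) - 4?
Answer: 75712/27 ≈ 2804.1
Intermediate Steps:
S = -25 (S = -21 - 4 = -25)
b(w, x) = 2/(-3 + 6*w)
v(U) = 416/27 (v(U) = (2 + 2/(3*(-1 + 2*(-4))))*8 = (2 + 2/(3*(-1 - 8)))*8 = (2 + (⅔)/(-9))*8 = (2 + (⅔)*(-⅑))*8 = (2 - 2/27)*8 = (52/27)*8 = 416/27)
182*v(S) = 182*(416/27) = 75712/27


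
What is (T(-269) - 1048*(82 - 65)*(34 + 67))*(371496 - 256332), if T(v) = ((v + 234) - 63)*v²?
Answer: -1023899400216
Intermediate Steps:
T(v) = v²*(171 + v) (T(v) = ((234 + v) - 63)*v² = (171 + v)*v² = v²*(171 + v))
(T(-269) - 1048*(82 - 65)*(34 + 67))*(371496 - 256332) = ((-269)²*(171 - 269) - 1048*(82 - 65)*(34 + 67))*(371496 - 256332) = (72361*(-98) - 17816*101)*115164 = (-7091378 - 1048*1717)*115164 = (-7091378 - 1799416)*115164 = -8890794*115164 = -1023899400216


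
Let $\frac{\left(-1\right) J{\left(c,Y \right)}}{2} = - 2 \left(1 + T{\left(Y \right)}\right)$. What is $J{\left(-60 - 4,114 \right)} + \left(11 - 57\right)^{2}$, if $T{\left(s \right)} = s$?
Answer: $2576$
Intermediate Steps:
$J{\left(c,Y \right)} = 4 + 4 Y$ ($J{\left(c,Y \right)} = - 2 \left(- 2 \left(1 + Y\right)\right) = - 2 \left(-2 - 2 Y\right) = 4 + 4 Y$)
$J{\left(-60 - 4,114 \right)} + \left(11 - 57\right)^{2} = \left(4 + 4 \cdot 114\right) + \left(11 - 57\right)^{2} = \left(4 + 456\right) + \left(-46\right)^{2} = 460 + 2116 = 2576$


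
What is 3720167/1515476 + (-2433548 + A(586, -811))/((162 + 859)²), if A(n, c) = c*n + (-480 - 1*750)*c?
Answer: 981579885983/1579794316916 ≈ 0.62133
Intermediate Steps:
A(n, c) = -1230*c + c*n (A(n, c) = c*n + (-480 - 750)*c = c*n - 1230*c = -1230*c + c*n)
3720167/1515476 + (-2433548 + A(586, -811))/((162 + 859)²) = 3720167/1515476 + (-2433548 - 811*(-1230 + 586))/((162 + 859)²) = 3720167*(1/1515476) + (-2433548 - 811*(-644))/(1021²) = 3720167/1515476 + (-2433548 + 522284)/1042441 = 3720167/1515476 - 1911264*1/1042441 = 3720167/1515476 - 1911264/1042441 = 981579885983/1579794316916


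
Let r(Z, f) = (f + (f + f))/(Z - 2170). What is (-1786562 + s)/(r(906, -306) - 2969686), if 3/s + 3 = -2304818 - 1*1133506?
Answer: 1294079905547688/2151064468257137 ≈ 0.60160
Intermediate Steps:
s = -1/1146109 (s = 3/(-3 + (-2304818 - 1*1133506)) = 3/(-3 + (-2304818 - 1133506)) = 3/(-3 - 3438324) = 3/(-3438327) = 3*(-1/3438327) = -1/1146109 ≈ -8.7252e-7)
r(Z, f) = 3*f/(-2170 + Z) (r(Z, f) = (f + 2*f)/(-2170 + Z) = (3*f)/(-2170 + Z) = 3*f/(-2170 + Z))
(-1786562 + s)/(r(906, -306) - 2969686) = (-1786562 - 1/1146109)/(3*(-306)/(-2170 + 906) - 2969686) = -2047594787259/(1146109*(3*(-306)/(-1264) - 2969686)) = -2047594787259/(1146109*(3*(-306)*(-1/1264) - 2969686)) = -2047594787259/(1146109*(459/632 - 2969686)) = -2047594787259/(1146109*(-1876841093/632)) = -2047594787259/1146109*(-632/1876841093) = 1294079905547688/2151064468257137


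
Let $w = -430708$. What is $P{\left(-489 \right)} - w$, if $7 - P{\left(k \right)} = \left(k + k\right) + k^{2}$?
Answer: $192572$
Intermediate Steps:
$P{\left(k \right)} = 7 - k^{2} - 2 k$ ($P{\left(k \right)} = 7 - \left(\left(k + k\right) + k^{2}\right) = 7 - \left(2 k + k^{2}\right) = 7 - \left(k^{2} + 2 k\right) = 7 - k^{2} - 2 k$)
$P{\left(-489 \right)} - w = \left(7 - \left(-489\right)^{2} - -978\right) - -430708 = \left(7 - 239121 + 978\right) + 430708 = -238136 + 430708 = 192572$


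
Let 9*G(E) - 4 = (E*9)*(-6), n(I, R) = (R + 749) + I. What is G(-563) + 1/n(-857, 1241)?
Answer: 34450007/10197 ≈ 3378.4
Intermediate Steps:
n(I, R) = 749 + I + R (n(I, R) = (749 + R) + I = 749 + I + R)
G(E) = 4/9 - 6*E (G(E) = 4/9 + ((E*9)*(-6))/9 = 4/9 + ((9*E)*(-6))/9 = 4/9 + (-54*E)/9 = 4/9 - 6*E)
G(-563) + 1/n(-857, 1241) = (4/9 - 6*(-563)) + 1/(749 - 857 + 1241) = (4/9 + 3378) + 1/1133 = 30406/9 + 1/1133 = 34450007/10197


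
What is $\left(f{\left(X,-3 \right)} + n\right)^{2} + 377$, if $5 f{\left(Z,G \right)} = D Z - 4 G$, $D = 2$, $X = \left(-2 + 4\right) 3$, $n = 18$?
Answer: $\frac{22421}{25} \approx 896.84$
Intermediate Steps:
$X = 6$ ($X = 2 \cdot 3 = 6$)
$f{\left(Z,G \right)} = - \frac{4 G}{5} + \frac{2 Z}{5}$ ($f{\left(Z,G \right)} = \frac{2 Z - 4 G}{5} = \frac{- 4 G + 2 Z}{5} = - \frac{4 G}{5} + \frac{2 Z}{5}$)
$\left(f{\left(X,-3 \right)} + n\right)^{2} + 377 = \left(\left(\left(- \frac{4}{5}\right) \left(-3\right) + \frac{2}{5} \cdot 6\right) + 18\right)^{2} + 377 = \left(\left(\frac{12}{5} + \frac{12}{5}\right) + 18\right)^{2} + 377 = \left(\frac{24}{5} + 18\right)^{2} + 377 = \left(\frac{114}{5}\right)^{2} + 377 = \frac{12996}{25} + 377 = \frac{22421}{25}$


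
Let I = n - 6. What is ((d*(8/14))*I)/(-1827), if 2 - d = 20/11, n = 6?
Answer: 0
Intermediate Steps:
I = 0 (I = 6 - 6 = 0)
d = 2/11 (d = 2 - 20/11 = 2/11 ≈ 0.18182)
((d*(8/14))*I)/(-1827) = ((2*(8/14)/11)*0)/(-1827) = ((2*(8*(1/14))/11)*0)*(-1/1827) = (((2/11)*(4/7))*0)*(-1/1827) = ((8/77)*0)*(-1/1827) = 0*(-1/1827) = 0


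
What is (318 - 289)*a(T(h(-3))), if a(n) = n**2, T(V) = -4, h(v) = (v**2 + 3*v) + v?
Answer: 464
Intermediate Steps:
h(v) = v**2 + 4*v
(318 - 289)*a(T(h(-3))) = (318 - 289)*(-4)**2 = 29*16 = 464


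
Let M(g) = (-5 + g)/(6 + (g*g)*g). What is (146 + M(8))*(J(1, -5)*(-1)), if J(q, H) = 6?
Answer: -226893/259 ≈ -876.04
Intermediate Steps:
M(g) = (-5 + g)/(6 + g³) (M(g) = (-5 + g)/(6 + g²*g) = (-5 + g)/(6 + g³))
(146 + M(8))*(J(1, -5)*(-1)) = (146 + (-5 + 8)/(6 + 8³))*(6*(-1)) = (146 + 3/(6 + 512))*(-6) = (146 + 3/518)*(-6) = (75631/518)*(-6) = -226893/259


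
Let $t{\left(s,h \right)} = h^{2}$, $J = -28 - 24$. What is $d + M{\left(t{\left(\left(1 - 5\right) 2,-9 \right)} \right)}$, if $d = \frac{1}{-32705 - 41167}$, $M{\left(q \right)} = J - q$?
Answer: $- \frac{9824977}{73872} \approx -133.0$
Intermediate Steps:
$J = -52$ ($J = -28 - 24 = -52$)
$M{\left(q \right)} = -52 - q$
$d = - \frac{1}{73872}$ ($d = \frac{1}{-73872} = - \frac{1}{73872} \approx -1.3537 \cdot 10^{-5}$)
$d + M{\left(t{\left(\left(1 - 5\right) 2,-9 \right)} \right)} = - \frac{1}{73872} - 133 = - \frac{9824977}{73872}$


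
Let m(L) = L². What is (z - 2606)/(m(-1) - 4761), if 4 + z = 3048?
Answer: -219/2380 ≈ -0.092017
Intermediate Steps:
z = 3044 (z = -4 + 3048 = 3044)
(z - 2606)/(m(-1) - 4761) = (3044 - 2606)/((-1)² - 4761) = 438/(1 - 4761) = 438/(-4760) = 438*(-1/4760) = -219/2380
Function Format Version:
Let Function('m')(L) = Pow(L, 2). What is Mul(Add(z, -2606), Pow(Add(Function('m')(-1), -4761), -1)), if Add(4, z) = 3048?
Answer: Rational(-219, 2380) ≈ -0.092017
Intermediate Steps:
z = 3044 (z = Add(-4, 3048) = 3044)
Mul(Add(z, -2606), Pow(Add(Function('m')(-1), -4761), -1)) = Mul(Add(3044, -2606), Pow(Add(Pow(-1, 2), -4761), -1)) = Mul(438, Pow(Add(1, -4761), -1)) = Mul(438, Pow(-4760, -1)) = Mul(438, Rational(-1, 4760)) = Rational(-219, 2380)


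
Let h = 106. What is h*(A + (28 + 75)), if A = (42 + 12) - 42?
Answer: 12190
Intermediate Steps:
A = 12 (A = 54 - 42 = 12)
h*(A + (28 + 75)) = 106*(12 + (28 + 75)) = 106*(12 + 103) = 106*115 = 12190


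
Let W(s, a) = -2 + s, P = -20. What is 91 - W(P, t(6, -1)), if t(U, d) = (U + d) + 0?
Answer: 113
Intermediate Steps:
t(U, d) = U + d
91 - W(P, t(6, -1)) = 91 - (-2 - 20) = 91 - 1*(-22) = 91 + 22 = 113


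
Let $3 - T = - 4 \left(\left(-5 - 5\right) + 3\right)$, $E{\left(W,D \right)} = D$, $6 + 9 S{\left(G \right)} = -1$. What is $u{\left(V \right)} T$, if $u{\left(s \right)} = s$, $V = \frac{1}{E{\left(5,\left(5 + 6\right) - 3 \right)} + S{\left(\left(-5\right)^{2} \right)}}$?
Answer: $- \frac{45}{13} \approx -3.4615$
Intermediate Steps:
$S{\left(G \right)} = - \frac{7}{9}$ ($S{\left(G \right)} = - \frac{2}{3} + \frac{1}{9} \left(-1\right) = - \frac{2}{3} - \frac{1}{9} = - \frac{7}{9}$)
$V = \frac{9}{65}$ ($V = \frac{1}{\left(\left(5 + 6\right) - 3\right) - \frac{7}{9}} = \frac{1}{\left(11 - 3\right) - \frac{7}{9}} = \frac{1}{8 - \frac{7}{9}} = \frac{1}{\frac{65}{9}} = \frac{9}{65} \approx 0.13846$)
$T = -25$ ($T = 3 - - 4 \left(\left(-5 - 5\right) + 3\right) = 3 - - 4 \left(-10 + 3\right) = 3 - \left(-4\right) \left(-7\right) = 3 - 28 = -25$)
$u{\left(V \right)} T = \frac{9}{65} \left(-25\right) = - \frac{45}{13}$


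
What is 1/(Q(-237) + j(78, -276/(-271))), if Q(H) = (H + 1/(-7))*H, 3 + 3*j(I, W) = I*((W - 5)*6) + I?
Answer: 1897/105485977 ≈ 1.7983e-5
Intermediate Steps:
j(I, W) = -1 + I/3 + I*(-30 + 6*W)/3 (j(I, W) = -1 + (I*((W - 5)*6) + I)/3 = -1 + (I*((-5 + W)*6) + I)/3 = -1 + (I*(-30 + 6*W) + I)/3 = -1 + (I + I*(-30 + 6*W))/3 = -1 + (I/3 + I*(-30 + 6*W)/3) = -1 + I/3 + I*(-30 + 6*W)/3)
Q(H) = H*(-1/7 + H) (Q(H) = (H - 1/7)*H = (-1/7 + H)*H = H*(-1/7 + H))
1/(Q(-237) + j(78, -276/(-271))) = 1/(-237*(-1/7 - 237) + (-1 - 29/3*78 + 2*78*(-276/(-271)))) = 1/(-237*(-1660/7) + (-1 - 754 + 2*78*(-276*(-1/271)))) = 1/(393420/7 + (-1 - 754 + 2*78*(276/271))) = 1/(393420/7 + (-1 - 754 + 43056/271)) = 1/(393420/7 - 161549/271) = 1/(105485977/1897) = 1897/105485977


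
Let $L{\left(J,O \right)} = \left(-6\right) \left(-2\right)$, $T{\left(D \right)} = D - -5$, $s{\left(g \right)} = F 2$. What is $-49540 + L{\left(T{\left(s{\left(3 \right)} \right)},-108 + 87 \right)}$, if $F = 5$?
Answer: $-49528$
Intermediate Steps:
$s{\left(g \right)} = 10$ ($s{\left(g \right)} = 5 \cdot 2 = 10$)
$T{\left(D \right)} = 5 + D$ ($T{\left(D \right)} = D + 5 = 5 + D$)
$L{\left(J,O \right)} = 12$
$-49540 + L{\left(T{\left(s{\left(3 \right)} \right)},-108 + 87 \right)} = -49540 + 12 = -49528$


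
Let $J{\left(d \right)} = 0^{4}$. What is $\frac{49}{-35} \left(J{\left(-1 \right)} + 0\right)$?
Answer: $0$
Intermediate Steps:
$J{\left(d \right)} = 0$
$\frac{49}{-35} \left(J{\left(-1 \right)} + 0\right) = \frac{49}{-35} \left(0 + 0\right) = 49 \left(- \frac{1}{35}\right) 0 = \left(- \frac{7}{5}\right) 0 = 0$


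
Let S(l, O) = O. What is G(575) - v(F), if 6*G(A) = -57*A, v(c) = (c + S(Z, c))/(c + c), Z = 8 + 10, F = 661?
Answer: -10927/2 ≈ -5463.5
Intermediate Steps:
Z = 18
v(c) = 1 (v(c) = (c + c)/(c + c) = (2*c)/((2*c)) = (2*c)*(1/(2*c)) = 1)
G(A) = -19*A/2 (G(A) = (-57*A)/6 = -19*A/2)
G(575) - v(F) = -19/2*575 - 1*1 = -10925/2 - 1 = -10927/2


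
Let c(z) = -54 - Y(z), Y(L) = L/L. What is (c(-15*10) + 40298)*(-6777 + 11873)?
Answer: 205078328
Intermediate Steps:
Y(L) = 1
c(z) = -55 (c(z) = -54 - 1*1 = -54 - 1 = -55)
(c(-15*10) + 40298)*(-6777 + 11873) = (-55 + 40298)*(-6777 + 11873) = 40243*5096 = 205078328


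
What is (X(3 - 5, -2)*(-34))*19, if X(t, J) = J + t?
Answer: 2584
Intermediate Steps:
(X(3 - 5, -2)*(-34))*19 = ((-2 + (3 - 5))*(-34))*19 = ((-2 - 2)*(-34))*19 = -4*(-34)*19 = 136*19 = 2584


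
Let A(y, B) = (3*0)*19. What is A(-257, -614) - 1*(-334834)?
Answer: 334834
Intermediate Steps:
A(y, B) = 0 (A(y, B) = 0*19 = 0)
A(-257, -614) - 1*(-334834) = 0 - 1*(-334834) = 0 + 334834 = 334834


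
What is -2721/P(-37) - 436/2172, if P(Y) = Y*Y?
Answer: -1626724/743367 ≈ -2.1883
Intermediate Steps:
P(Y) = Y²
-2721/P(-37) - 436/2172 = -2721/((-37)²) - 436/2172 = -2721/1369 - 436*1/2172 = -2721*1/1369 - 109/543 = -2721/1369 - 109/543 = -1626724/743367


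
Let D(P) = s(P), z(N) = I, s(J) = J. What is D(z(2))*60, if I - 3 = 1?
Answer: 240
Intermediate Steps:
I = 4 (I = 3 + 1 = 4)
z(N) = 4
D(P) = P
D(z(2))*60 = 4*60 = 240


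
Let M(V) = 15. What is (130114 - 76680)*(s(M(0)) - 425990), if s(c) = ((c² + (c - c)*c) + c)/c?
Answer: -22761494716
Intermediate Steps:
s(c) = (c + c²)/c (s(c) = ((c² + 0*c) + c)/c = ((c² + 0) + c)/c = (c² + c)/c = (c + c²)/c)
(130114 - 76680)*(s(M(0)) - 425990) = (130114 - 76680)*((1 + 15) - 425990) = 53434*(16 - 425990) = 53434*(-425974) = -22761494716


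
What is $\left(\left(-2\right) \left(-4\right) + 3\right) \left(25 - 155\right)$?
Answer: $-1430$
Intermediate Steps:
$\left(\left(-2\right) \left(-4\right) + 3\right) \left(25 - 155\right) = \left(8 + 3\right) \left(-130\right) = 11 \left(-130\right) = -1430$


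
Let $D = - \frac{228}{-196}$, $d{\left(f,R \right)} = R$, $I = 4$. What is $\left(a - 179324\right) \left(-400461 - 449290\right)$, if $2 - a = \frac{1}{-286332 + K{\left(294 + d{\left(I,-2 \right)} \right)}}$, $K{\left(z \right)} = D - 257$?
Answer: $\frac{2139829116272139089}{14042804} \approx 1.5238 \cdot 10^{11}$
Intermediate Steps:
$D = \frac{57}{49}$ ($D = \left(-228\right) \left(- \frac{1}{196}\right) = \frac{57}{49} \approx 1.1633$)
$K{\left(z \right)} = - \frac{12536}{49}$ ($K{\left(z \right)} = \frac{57}{49} - 257 = - \frac{12536}{49}$)
$a = \frac{28085657}{14042804}$ ($a = 2 - \frac{1}{-286332 - \frac{12536}{49}} = 2 - \frac{1}{- \frac{14042804}{49}} = 2 - - \frac{49}{14042804} = 2 + \frac{49}{14042804} = \frac{28085657}{14042804} \approx 2.0$)
$\left(a - 179324\right) \left(-400461 - 449290\right) = \left(\frac{28085657}{14042804} - 179324\right) \left(-400461 - 449290\right) = \left(- \frac{2518183698839}{14042804}\right) \left(-849751\right) = \frac{2139829116272139089}{14042804}$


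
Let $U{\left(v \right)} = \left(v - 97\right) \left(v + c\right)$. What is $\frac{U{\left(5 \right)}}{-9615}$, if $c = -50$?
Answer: $- \frac{276}{641} \approx -0.43058$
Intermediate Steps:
$U{\left(v \right)} = \left(-97 + v\right) \left(-50 + v\right)$ ($U{\left(v \right)} = \left(v - 97\right) \left(v - 50\right) = \left(-97 + v\right) \left(-50 + v\right)$)
$\frac{U{\left(5 \right)}}{-9615} = \frac{4850 + 5^{2} - 735}{-9615} = \left(4850 + 25 - 735\right) \left(- \frac{1}{9615}\right) = 4140 \left(- \frac{1}{9615}\right) = - \frac{276}{641}$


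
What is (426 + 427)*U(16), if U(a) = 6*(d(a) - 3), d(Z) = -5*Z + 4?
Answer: -404322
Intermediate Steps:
d(Z) = 4 - 5*Z
U(a) = 6 - 30*a (U(a) = 6*((4 - 5*a) - 3) = 6*(1 - 5*a) = 6 - 30*a)
(426 + 427)*U(16) = (426 + 427)*(6 - 30*16) = 853*(6 - 480) = 853*(-474) = -404322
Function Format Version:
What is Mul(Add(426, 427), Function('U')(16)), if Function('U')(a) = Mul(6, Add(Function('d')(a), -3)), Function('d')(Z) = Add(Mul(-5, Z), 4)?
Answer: -404322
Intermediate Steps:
Function('d')(Z) = Add(4, Mul(-5, Z))
Function('U')(a) = Add(6, Mul(-30, a)) (Function('U')(a) = Mul(6, Add(Add(4, Mul(-5, a)), -3)) = Mul(6, Add(1, Mul(-5, a))) = Add(6, Mul(-30, a)))
Mul(Add(426, 427), Function('U')(16)) = Mul(Add(426, 427), Add(6, Mul(-30, 16))) = Mul(853, Add(6, -480)) = Mul(853, -474) = -404322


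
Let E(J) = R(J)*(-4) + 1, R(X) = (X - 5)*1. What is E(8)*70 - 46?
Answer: -816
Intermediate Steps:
R(X) = -5 + X (R(X) = (-5 + X)*1 = -5 + X)
E(J) = 21 - 4*J (E(J) = (-5 + J)*(-4) + 1 = (20 - 4*J) + 1 = 21 - 4*J)
E(8)*70 - 46 = (21 - 4*8)*70 - 46 = (21 - 32)*70 - 46 = -11*70 - 46 = -770 - 46 = -816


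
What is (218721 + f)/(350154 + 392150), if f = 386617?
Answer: 302669/371152 ≈ 0.81549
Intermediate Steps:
(218721 + f)/(350154 + 392150) = (218721 + 386617)/(350154 + 392150) = 605338/742304 = 605338*(1/742304) = 302669/371152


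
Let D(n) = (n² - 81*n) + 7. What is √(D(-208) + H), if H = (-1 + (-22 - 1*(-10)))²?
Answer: 8*√942 ≈ 245.54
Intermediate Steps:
D(n) = 7 + n² - 81*n
H = 169 (H = (-1 + (-22 + 10))² = (-1 - 12)² = (-13)² = 169)
√(D(-208) + H) = √((7 + (-208)² - 81*(-208)) + 169) = √((7 + 43264 + 16848) + 169) = √(60119 + 169) = √60288 = 8*√942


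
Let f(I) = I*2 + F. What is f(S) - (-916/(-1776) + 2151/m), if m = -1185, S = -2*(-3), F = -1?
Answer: 2157073/175380 ≈ 12.299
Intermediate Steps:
S = 6
f(I) = -1 + 2*I (f(I) = I*2 - 1 = 2*I - 1 = -1 + 2*I)
f(S) - (-916/(-1776) + 2151/m) = (-1 + 2*6) - (-916/(-1776) + 2151/(-1185)) = (-1 + 12) - (-916*(-1/1776) + 2151*(-1/1185)) = 11 - (229/444 - 717/395) = 11 - 1*(-227893/175380) = 11 + 227893/175380 = 2157073/175380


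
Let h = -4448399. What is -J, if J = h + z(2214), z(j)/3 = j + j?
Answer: 4435115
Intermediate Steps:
z(j) = 6*j (z(j) = 3*(j + j) = 3*(2*j) = 6*j)
J = -4435115 (J = -4448399 + 6*2214 = -4448399 + 13284 = -4435115)
-J = -1*(-4435115) = 4435115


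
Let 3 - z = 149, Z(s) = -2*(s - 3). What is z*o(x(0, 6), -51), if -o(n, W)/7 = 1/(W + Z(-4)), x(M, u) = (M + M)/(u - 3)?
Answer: -1022/37 ≈ -27.622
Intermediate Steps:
Z(s) = 6 - 2*s (Z(s) = -2*(-3 + s) = 6 - 2*s)
z = -146 (z = 3 - 1*149 = 3 - 149 = -146)
x(M, u) = 2*M/(-3 + u) (x(M, u) = (2*M)/(-3 + u) = 2*M/(-3 + u))
o(n, W) = -7/(14 + W) (o(n, W) = -7/(W + (6 - 2*(-4))) = -7/(W + (6 + 8)) = -7/(W + 14) = -7/(14 + W))
z*o(x(0, 6), -51) = -(-1022)/(14 - 51) = -(-1022)/(-37) = -(-1022)*(-1)/37 = -146*7/37 = -1022/37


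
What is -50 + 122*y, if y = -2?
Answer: -294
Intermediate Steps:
-50 + 122*y = -50 + 122*(-2) = -50 - 244 = -294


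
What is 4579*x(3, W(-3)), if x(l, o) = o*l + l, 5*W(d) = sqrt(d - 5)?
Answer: 13737 + 27474*I*sqrt(2)/5 ≈ 13737.0 + 7770.8*I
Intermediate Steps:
W(d) = sqrt(-5 + d)/5 (W(d) = sqrt(d - 5)/5 = sqrt(-5 + d)/5)
x(l, o) = l + l*o (x(l, o) = l*o + l = l + l*o)
4579*x(3, W(-3)) = 4579*(3*(1 + sqrt(-5 - 3)/5)) = 4579*(3*(1 + sqrt(-8)/5)) = 4579*(3*(1 + (2*I*sqrt(2))/5)) = 4579*(3*(1 + 2*I*sqrt(2)/5)) = 4579*(3 + 6*I*sqrt(2)/5) = 13737 + 27474*I*sqrt(2)/5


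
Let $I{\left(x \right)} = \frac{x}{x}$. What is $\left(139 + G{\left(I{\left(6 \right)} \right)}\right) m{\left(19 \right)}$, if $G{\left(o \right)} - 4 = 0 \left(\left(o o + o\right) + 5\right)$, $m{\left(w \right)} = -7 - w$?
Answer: $-3718$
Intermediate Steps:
$I{\left(x \right)} = 1$
$G{\left(o \right)} = 4$ ($G{\left(o \right)} = 4 + 0 \left(\left(o o + o\right) + 5\right) = 4 + 0 \left(\left(o^{2} + o\right) + 5\right) = 4 + 0 \left(\left(o + o^{2}\right) + 5\right) = 4 + 0 \left(5 + o + o^{2}\right) = 4 + 0 = 4$)
$\left(139 + G{\left(I{\left(6 \right)} \right)}\right) m{\left(19 \right)} = \left(139 + 4\right) \left(-7 - 19\right) = 143 \left(-7 - 19\right) = 143 \left(-26\right) = -3718$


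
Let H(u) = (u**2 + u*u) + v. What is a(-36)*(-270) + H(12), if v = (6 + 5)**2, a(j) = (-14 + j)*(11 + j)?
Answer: -337091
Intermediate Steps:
v = 121 (v = 11**2 = 121)
H(u) = 121 + 2*u**2 (H(u) = (u**2 + u*u) + 121 = (u**2 + u**2) + 121 = 2*u**2 + 121 = 121 + 2*u**2)
a(-36)*(-270) + H(12) = (-154 + (-36)**2 - 3*(-36))*(-270) + (121 + 2*12**2) = (-154 + 1296 + 108)*(-270) + (121 + 2*144) = 1250*(-270) + (121 + 288) = -337500 + 409 = -337091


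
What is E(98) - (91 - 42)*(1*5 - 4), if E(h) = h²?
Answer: 9555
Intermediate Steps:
E(98) - (91 - 42)*(1*5 - 4) = 98² - (91 - 42)*(1*5 - 4) = 9604 - 49*(5 - 4) = 9604 - 49 = 9555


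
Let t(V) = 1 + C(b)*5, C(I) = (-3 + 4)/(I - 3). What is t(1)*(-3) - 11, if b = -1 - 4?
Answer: -97/8 ≈ -12.125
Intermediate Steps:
b = -5
C(I) = 1/(-3 + I)
t(V) = 3/8 (t(V) = 1 + 5/(-3 - 5) = 1 + 5/(-8) = 1 - ⅛*5 = 1 - 5/8 = 3/8)
t(1)*(-3) - 11 = (3/8)*(-3) - 11 = -9/8 - 11 = -97/8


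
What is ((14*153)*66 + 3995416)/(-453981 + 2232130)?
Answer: 4136788/1778149 ≈ 2.3265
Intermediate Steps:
((14*153)*66 + 3995416)/(-453981 + 2232130) = (2142*66 + 3995416)/1778149 = (141372 + 3995416)*(1/1778149) = 4136788*(1/1778149) = 4136788/1778149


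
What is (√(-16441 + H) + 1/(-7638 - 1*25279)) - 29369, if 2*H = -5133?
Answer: -966739374/32917 + I*√76030/2 ≈ -29369.0 + 137.87*I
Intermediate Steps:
H = -5133/2 (H = (½)*(-5133) = -5133/2 ≈ -2566.5)
(√(-16441 + H) + 1/(-7638 - 1*25279)) - 29369 = (√(-16441 - 5133/2) + 1/(-7638 - 1*25279)) - 29369 = (√(-38015/2) + 1/(-7638 - 25279)) - 29369 = (I*√76030/2 + 1/(-32917)) - 29369 = (I*√76030/2 - 1/32917) - 29369 = (-1/32917 + I*√76030/2) - 29369 = -966739374/32917 + I*√76030/2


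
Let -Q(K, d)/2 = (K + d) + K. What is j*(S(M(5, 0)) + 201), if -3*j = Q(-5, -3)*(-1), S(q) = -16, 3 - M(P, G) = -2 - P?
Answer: 4810/3 ≈ 1603.3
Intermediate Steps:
M(P, G) = 5 + P (M(P, G) = 3 - (-2 - P) = 3 + (2 + P) = 5 + P)
Q(K, d) = -4*K - 2*d (Q(K, d) = -2*((K + d) + K) = -2*(d + 2*K) = -4*K - 2*d)
j = 26/3 (j = -(-4*(-5) - 2*(-3))*(-1)/3 = -(20 + 6)*(-1)/3 = -26*(-1)/3 = -1/3*(-26) = 26/3 ≈ 8.6667)
j*(S(M(5, 0)) + 201) = 26*(-16 + 201)/3 = (26/3)*185 = 4810/3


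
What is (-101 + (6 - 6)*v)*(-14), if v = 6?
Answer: 1414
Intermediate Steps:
(-101 + (6 - 6)*v)*(-14) = (-101 + (6 - 6)*6)*(-14) = (-101 + 0*6)*(-14) = (-101 + 0)*(-14) = -101*(-14) = 1414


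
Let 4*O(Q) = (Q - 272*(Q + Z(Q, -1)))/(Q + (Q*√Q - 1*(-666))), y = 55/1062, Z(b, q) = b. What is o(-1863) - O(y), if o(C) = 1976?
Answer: 2099949274811281121/1062721689007966 - 4927725*√6490/2125443378015932 ≈ 1976.0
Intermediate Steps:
y = 55/1062 (y = 55*(1/1062) = 55/1062 ≈ 0.051789)
O(Q) = -543*Q/(4*(666 + Q + Q^(3/2))) (O(Q) = ((Q - 272*(Q + Q))/(Q + (Q*√Q - 1*(-666))))/4 = ((Q - 544*Q)/(Q + (Q^(3/2) + 666)))/4 = ((Q - 544*Q)/(Q + (666 + Q^(3/2))))/4 = ((-543*Q)/(666 + Q + Q^(3/2)))/4 = (-543*Q/(666 + Q + Q^(3/2)))/4 = -543*Q/(4*(666 + Q + Q^(3/2))))
o(-1863) - O(y) = 1976 - (-543)*55/(1062*(2664 + 4*(55/1062) + 4*(55/1062)^(3/2))) = 1976 - (-543)*55/(1062*(2664 + 110/531 + 4*(55*√6490/375948))) = 1976 - (-543)*55/(1062*(2664 + 110/531 + 55*√6490/93987)) = 1976 - (-543)*55/(1062*(1414694/531 + 55*√6490/93987)) = 1976 - (-9955)/(354*(1414694/531 + 55*√6490/93987)) = 1976 + 9955/(354*(1414694/531 + 55*√6490/93987))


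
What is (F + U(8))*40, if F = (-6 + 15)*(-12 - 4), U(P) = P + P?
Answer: -5120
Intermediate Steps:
U(P) = 2*P
F = -144 (F = 9*(-16) = -144)
(F + U(8))*40 = (-144 + 2*8)*40 = (-144 + 16)*40 = -128*40 = -5120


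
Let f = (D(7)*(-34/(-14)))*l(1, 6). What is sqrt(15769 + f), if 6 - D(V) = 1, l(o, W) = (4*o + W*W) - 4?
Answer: sqrt(794101)/7 ≈ 127.30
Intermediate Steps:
l(o, W) = -4 + W**2 + 4*o (l(o, W) = (4*o + W**2) - 4 = (W**2 + 4*o) - 4 = -4 + W**2 + 4*o)
D(V) = 5 (D(V) = 6 - 1*1 = 6 - 1 = 5)
f = 3060/7 (f = (5*(-34/(-14)))*(-4 + 6**2 + 4*1) = (5*(-34*(-1/14)))*(-4 + 36 + 4) = (5*(17/7))*36 = (85/7)*36 = 3060/7 ≈ 437.14)
sqrt(15769 + f) = sqrt(15769 + 3060/7) = sqrt(113443/7) = sqrt(794101)/7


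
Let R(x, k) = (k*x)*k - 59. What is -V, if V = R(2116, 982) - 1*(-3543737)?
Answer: -2044053262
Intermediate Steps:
R(x, k) = -59 + x*k² (R(x, k) = x*k² - 59 = -59 + x*k²)
V = 2044053262 (V = (-59 + 2116*982²) - 1*(-3543737) = (-59 + 2116*964324) + 3543737 = (-59 + 2040509584) + 3543737 = 2040509525 + 3543737 = 2044053262)
-V = -1*2044053262 = -2044053262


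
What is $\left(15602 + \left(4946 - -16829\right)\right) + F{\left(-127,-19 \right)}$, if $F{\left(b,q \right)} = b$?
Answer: $37250$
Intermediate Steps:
$\left(15602 + \left(4946 - -16829\right)\right) + F{\left(-127,-19 \right)} = \left(15602 + \left(4946 - -16829\right)\right) - 127 = \left(15602 + \left(4946 + 16829\right)\right) - 127 = \left(15602 + 21775\right) - 127 = 37377 - 127 = 37250$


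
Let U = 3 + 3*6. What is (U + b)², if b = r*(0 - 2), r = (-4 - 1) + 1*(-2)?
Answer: 1225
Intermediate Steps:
r = -7 (r = -5 - 2 = -7)
b = 14 (b = -7*(0 - 2) = -7*(-2) = 14)
U = 21 (U = 3 + 18 = 21)
(U + b)² = (21 + 14)² = 35² = 1225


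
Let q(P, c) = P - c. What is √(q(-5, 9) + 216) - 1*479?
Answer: -479 + √202 ≈ -464.79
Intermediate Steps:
√(q(-5, 9) + 216) - 1*479 = √((-5 - 1*9) + 216) - 1*479 = √((-5 - 9) + 216) - 479 = √(-14 + 216) - 479 = √202 - 479 = -479 + √202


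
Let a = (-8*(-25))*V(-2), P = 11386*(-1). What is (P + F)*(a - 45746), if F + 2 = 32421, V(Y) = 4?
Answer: -945349218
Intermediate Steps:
P = -11386
F = 32419 (F = -2 + 32421 = 32419)
a = 800 (a = -8*(-25)*4 = 200*4 = 800)
(P + F)*(a - 45746) = (-11386 + 32419)*(800 - 45746) = 21033*(-44946) = -945349218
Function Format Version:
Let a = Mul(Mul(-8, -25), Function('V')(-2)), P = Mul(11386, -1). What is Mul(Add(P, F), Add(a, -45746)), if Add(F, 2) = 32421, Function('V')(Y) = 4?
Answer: -945349218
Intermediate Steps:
P = -11386
F = 32419 (F = Add(-2, 32421) = 32419)
a = 800 (a = Mul(Mul(-8, -25), 4) = Mul(200, 4) = 800)
Mul(Add(P, F), Add(a, -45746)) = Mul(Add(-11386, 32419), Add(800, -45746)) = Mul(21033, -44946) = -945349218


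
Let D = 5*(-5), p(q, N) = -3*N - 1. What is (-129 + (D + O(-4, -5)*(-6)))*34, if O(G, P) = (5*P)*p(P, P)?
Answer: 66164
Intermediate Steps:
p(q, N) = -1 - 3*N
O(G, P) = 5*P*(-1 - 3*P) (O(G, P) = (5*P)*(-1 - 3*P) = 5*P*(-1 - 3*P))
D = -25
(-129 + (D + O(-4, -5)*(-6)))*34 = (-129 + (-25 - 5*(-5)*(1 + 3*(-5))*(-6)))*34 = (-129 + (-25 - 5*(-5)*(1 - 15)*(-6)))*34 = (-129 + (-25 - 5*(-5)*(-14)*(-6)))*34 = (-129 + (-25 - 350*(-6)))*34 = (-129 + (-25 + 2100))*34 = (-129 + 2075)*34 = 1946*34 = 66164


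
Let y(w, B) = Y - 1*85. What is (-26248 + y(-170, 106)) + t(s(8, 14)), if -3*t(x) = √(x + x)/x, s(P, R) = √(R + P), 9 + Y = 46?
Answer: -26296 - 2^(¼)*11^(¾)/33 ≈ -26296.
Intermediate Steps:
Y = 37 (Y = -9 + 46 = 37)
s(P, R) = √(P + R)
y(w, B) = -48 (y(w, B) = 37 - 1*85 = 37 - 85 = -48)
t(x) = -√2/(3*√x) (t(x) = -√(x + x)/(3*x) = -√(2*x)/(3*x) = -√2*√x/(3*x) = -√2/(3*√x))
(-26248 + y(-170, 106)) + t(s(8, 14)) = (-26248 - 48) - √2/(3*√(√(8 + 14))) = -26296 - √2/(3*√(√22)) = -26296 - √2*22^(¾)/22/3 = -26296 - 2^(¼)*11^(¾)/33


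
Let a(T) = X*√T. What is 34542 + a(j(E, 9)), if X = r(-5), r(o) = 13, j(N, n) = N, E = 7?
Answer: 34542 + 13*√7 ≈ 34576.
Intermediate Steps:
X = 13
a(T) = 13*√T
34542 + a(j(E, 9)) = 34542 + 13*√7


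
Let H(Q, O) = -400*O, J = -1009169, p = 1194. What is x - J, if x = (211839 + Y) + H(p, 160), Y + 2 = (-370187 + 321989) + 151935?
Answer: 1260743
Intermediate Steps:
Y = 103735 (Y = -2 + ((-370187 + 321989) + 151935) = -2 + (-48198 + 151935) = -2 + 103737 = 103735)
x = 251574 (x = (211839 + 103735) - 400*160 = 315574 - 64000 = 251574)
x - J = 251574 - 1*(-1009169) = 251574 + 1009169 = 1260743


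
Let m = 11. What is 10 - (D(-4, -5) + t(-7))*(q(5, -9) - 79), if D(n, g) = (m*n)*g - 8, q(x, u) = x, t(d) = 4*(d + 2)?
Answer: 14218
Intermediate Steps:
t(d) = 8 + 4*d (t(d) = 4*(2 + d) = 8 + 4*d)
D(n, g) = -8 + 11*g*n (D(n, g) = (11*n)*g - 8 = 11*g*n - 8 = -8 + 11*g*n)
10 - (D(-4, -5) + t(-7))*(q(5, -9) - 79) = 10 - ((-8 + 11*(-5)*(-4)) + (8 + 4*(-7)))*(5 - 79) = 10 - ((-8 + 220) + (8 - 28))*(-74) = 10 - (212 - 20)*(-74) = 10 - 192*(-74) = 10 - 1*(-14208) = 10 + 14208 = 14218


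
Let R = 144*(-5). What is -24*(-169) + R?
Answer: 3336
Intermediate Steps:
R = -720
-24*(-169) + R = -24*(-169) - 720 = 4056 - 720 = 3336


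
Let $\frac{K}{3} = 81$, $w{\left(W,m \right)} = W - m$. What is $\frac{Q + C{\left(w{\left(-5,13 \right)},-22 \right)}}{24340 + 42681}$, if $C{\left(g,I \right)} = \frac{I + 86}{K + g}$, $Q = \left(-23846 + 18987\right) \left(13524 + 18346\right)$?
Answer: $- \frac{34842674186}{15079725} \approx -2310.6$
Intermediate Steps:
$Q = -154856330$ ($Q = \left(-4859\right) 31870 = -154856330$)
$K = 243$ ($K = 3 \cdot 81 = 243$)
$C{\left(g,I \right)} = \frac{86 + I}{243 + g}$ ($C{\left(g,I \right)} = \frac{I + 86}{243 + g} = \frac{86 + I}{243 + g}$)
$\frac{Q + C{\left(w{\left(-5,13 \right)},-22 \right)}}{24340 + 42681} = \frac{-154856330 + \frac{86 - 22}{243 - 18}}{24340 + 42681} = \frac{-154856330 + \frac{1}{243 - 18} \cdot 64}{67021} = \left(-154856330 + \frac{1}{243 - 18} \cdot 64\right) \frac{1}{67021} = \left(-154856330 + \frac{1}{225} \cdot 64\right) \frac{1}{67021} = \left(-154856330 + \frac{64}{225}\right) \frac{1}{67021} = \left(- \frac{34842674186}{225}\right) \frac{1}{67021} = - \frac{34842674186}{15079725}$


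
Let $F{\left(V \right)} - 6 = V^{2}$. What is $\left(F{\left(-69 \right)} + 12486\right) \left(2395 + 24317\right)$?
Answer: $460862136$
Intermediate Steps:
$F{\left(V \right)} = 6 + V^{2}$
$\left(F{\left(-69 \right)} + 12486\right) \left(2395 + 24317\right) = \left(\left(6 + \left(-69\right)^{2}\right) + 12486\right) \left(2395 + 24317\right) = \left(\left(6 + 4761\right) + 12486\right) 26712 = \left(4767 + 12486\right) 26712 = 17253 \cdot 26712 = 460862136$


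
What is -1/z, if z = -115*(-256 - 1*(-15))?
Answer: -1/27715 ≈ -3.6082e-5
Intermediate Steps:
z = 27715 (z = -115*(-256 + 15) = -115*(-241) = 27715)
-1/z = -1/27715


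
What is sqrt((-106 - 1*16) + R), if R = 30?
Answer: 2*I*sqrt(23) ≈ 9.5917*I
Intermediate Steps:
sqrt((-106 - 1*16) + R) = sqrt((-106 - 1*16) + 30) = sqrt((-106 - 16) + 30) = sqrt(-122 + 30) = sqrt(-92) = 2*I*sqrt(23)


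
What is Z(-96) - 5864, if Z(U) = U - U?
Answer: -5864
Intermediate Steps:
Z(U) = 0
Z(-96) - 5864 = 0 - 5864 = -5864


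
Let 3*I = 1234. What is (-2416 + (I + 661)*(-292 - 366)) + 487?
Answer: -2122573/3 ≈ -7.0752e+5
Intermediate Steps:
I = 1234/3 (I = (1/3)*1234 = 1234/3 ≈ 411.33)
(-2416 + (I + 661)*(-292 - 366)) + 487 = (-2416 + (1234/3 + 661)*(-292 - 366)) + 487 = (-2416 + (3217/3)*(-658)) + 487 = (-2416 - 2116786/3) + 487 = -2124034/3 + 487 = -2122573/3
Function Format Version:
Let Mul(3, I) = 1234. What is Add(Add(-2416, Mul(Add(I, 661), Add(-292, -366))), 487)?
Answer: Rational(-2122573, 3) ≈ -7.0752e+5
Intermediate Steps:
I = Rational(1234, 3) (I = Mul(Rational(1, 3), 1234) = Rational(1234, 3) ≈ 411.33)
Add(Add(-2416, Mul(Add(I, 661), Add(-292, -366))), 487) = Add(Add(-2416, Mul(Add(Rational(1234, 3), 661), Add(-292, -366))), 487) = Add(Add(-2416, Mul(Rational(3217, 3), -658)), 487) = Add(Add(-2416, Rational(-2116786, 3)), 487) = Add(Rational(-2124034, 3), 487) = Rational(-2122573, 3)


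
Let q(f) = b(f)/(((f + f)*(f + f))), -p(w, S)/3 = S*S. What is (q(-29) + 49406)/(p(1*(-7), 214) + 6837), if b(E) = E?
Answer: -1910365/5047972 ≈ -0.37844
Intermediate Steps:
p(w, S) = -3*S² (p(w, S) = -3*S*S = -3*S²)
q(f) = 1/(4*f) (q(f) = f/(((f + f)*(f + f))) = f/(((2*f)*(2*f))) = f/((4*f²)) = f*(1/(4*f²)) = 1/(4*f))
(q(-29) + 49406)/(p(1*(-7), 214) + 6837) = ((¼)/(-29) + 49406)/(-3*214² + 6837) = ((¼)*(-1/29) + 49406)/(-3*45796 + 6837) = (-1/116 + 49406)/(-137388 + 6837) = (5731095/116)/(-130551) = (5731095/116)*(-1/130551) = -1910365/5047972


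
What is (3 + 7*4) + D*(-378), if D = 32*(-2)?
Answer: 24223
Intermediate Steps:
D = -64
(3 + 7*4) + D*(-378) = (3 + 7*4) - 64*(-378) = (3 + 28) + 24192 = 31 + 24192 = 24223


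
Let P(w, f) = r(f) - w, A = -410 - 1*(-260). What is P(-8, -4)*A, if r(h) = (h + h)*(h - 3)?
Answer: -9600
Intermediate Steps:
A = -150 (A = -410 + 260 = -150)
r(h) = 2*h*(-3 + h) (r(h) = (2*h)*(-3 + h) = 2*h*(-3 + h))
P(w, f) = -w + 2*f*(-3 + f) (P(w, f) = 2*f*(-3 + f) - w = -w + 2*f*(-3 + f))
P(-8, -4)*A = (-1*(-8) + 2*(-4)*(-3 - 4))*(-150) = (8 + 2*(-4)*(-7))*(-150) = (8 + 56)*(-150) = 64*(-150) = -9600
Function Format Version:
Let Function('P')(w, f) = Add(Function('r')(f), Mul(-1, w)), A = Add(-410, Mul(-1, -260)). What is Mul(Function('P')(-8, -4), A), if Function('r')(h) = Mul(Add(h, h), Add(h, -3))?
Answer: -9600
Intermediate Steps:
A = -150 (A = Add(-410, 260) = -150)
Function('r')(h) = Mul(2, h, Add(-3, h)) (Function('r')(h) = Mul(Mul(2, h), Add(-3, h)) = Mul(2, h, Add(-3, h)))
Function('P')(w, f) = Add(Mul(-1, w), Mul(2, f, Add(-3, f))) (Function('P')(w, f) = Add(Mul(2, f, Add(-3, f)), Mul(-1, w)) = Add(Mul(-1, w), Mul(2, f, Add(-3, f))))
Mul(Function('P')(-8, -4), A) = Mul(Add(Mul(-1, -8), Mul(2, -4, Add(-3, -4))), -150) = Mul(Add(8, Mul(2, -4, -7)), -150) = Mul(Add(8, 56), -150) = Mul(64, -150) = -9600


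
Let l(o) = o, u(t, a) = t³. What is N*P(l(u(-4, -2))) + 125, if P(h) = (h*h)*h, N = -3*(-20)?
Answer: -15728515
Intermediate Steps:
N = 60
P(h) = h³ (P(h) = h²*h = h³)
N*P(l(u(-4, -2))) + 125 = 60*((-4)³)³ + 125 = 60*(-64)³ + 125 = 60*(-262144) + 125 = -15728640 + 125 = -15728515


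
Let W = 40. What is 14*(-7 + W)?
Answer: 462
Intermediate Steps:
14*(-7 + W) = 14*(-7 + 40) = 14*33 = 462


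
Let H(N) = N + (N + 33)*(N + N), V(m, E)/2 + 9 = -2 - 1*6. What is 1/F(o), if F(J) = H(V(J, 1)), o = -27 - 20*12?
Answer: 1/34 ≈ 0.029412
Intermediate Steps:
V(m, E) = -34 (V(m, E) = -18 + 2*(-2 - 1*6) = -18 + 2*(-2 - 6) = -18 + 2*(-8) = -18 - 16 = -34)
H(N) = N + 2*N*(33 + N) (H(N) = N + (33 + N)*(2*N) = N + 2*N*(33 + N))
o = -267 (o = -27 - 240 = -267)
F(J) = 34 (F(J) = -34*(67 + 2*(-34)) = -34*(67 - 68) = -34*(-1) = 34)
1/F(o) = 1/34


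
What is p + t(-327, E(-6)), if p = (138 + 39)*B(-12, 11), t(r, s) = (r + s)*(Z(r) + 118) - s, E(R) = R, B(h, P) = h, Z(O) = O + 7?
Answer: 65148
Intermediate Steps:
Z(O) = 7 + O
t(r, s) = -s + (125 + r)*(r + s) (t(r, s) = (r + s)*((7 + r) + 118) - s = (r + s)*(125 + r) - s = (125 + r)*(r + s) - s = -s + (125 + r)*(r + s))
p = -2124 (p = (138 + 39)*(-12) = 177*(-12) = -2124)
p + t(-327, E(-6)) = -2124 + ((-327)**2 + 124*(-6) + 125*(-327) - 327*(-6)) = -2124 + (106929 - 744 - 40875 + 1962) = -2124 + 67272 = 65148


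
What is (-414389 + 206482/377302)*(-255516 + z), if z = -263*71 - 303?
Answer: 21458356103083016/188651 ≈ 1.1375e+11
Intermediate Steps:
z = -18976 (z = -18673 - 303 = -18976)
(-414389 + 206482/377302)*(-255516 + z) = (-414389 + 206482/377302)*(-255516 - 18976) = (-414389 + 206482*(1/377302))*(-274492) = (-414389 + 103241/188651)*(-274492) = -78174795998/188651*(-274492) = 21458356103083016/188651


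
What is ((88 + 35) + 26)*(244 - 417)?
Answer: -25777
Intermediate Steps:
((88 + 35) + 26)*(244 - 417) = (123 + 26)*(-173) = 149*(-173) = -25777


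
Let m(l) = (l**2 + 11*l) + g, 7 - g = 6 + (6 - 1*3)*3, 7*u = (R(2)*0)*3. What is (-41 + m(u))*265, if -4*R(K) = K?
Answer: -12985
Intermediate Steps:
R(K) = -K/4
u = 0 (u = ((-1/4*2*0)*3)/7 = (-1/2*0*3)/7 = (0*3)/7 = (1/7)*0 = 0)
g = -8 (g = 7 - (6 + (6 - 1*3)*3) = 7 - (6 + (6 - 3)*3) = 7 - (6 + 3*3) = 7 - (6 + 9) = 7 - 1*15 = 7 - 15 = -8)
m(l) = -8 + l**2 + 11*l (m(l) = (l**2 + 11*l) - 8 = -8 + l**2 + 11*l)
(-41 + m(u))*265 = (-41 + (-8 + 0**2 + 11*0))*265 = (-41 + (-8 + 0 + 0))*265 = (-41 - 8)*265 = -49*265 = -12985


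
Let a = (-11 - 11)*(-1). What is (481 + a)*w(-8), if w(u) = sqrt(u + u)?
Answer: 2012*I ≈ 2012.0*I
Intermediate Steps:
w(u) = sqrt(2)*sqrt(u) (w(u) = sqrt(2*u) = sqrt(2)*sqrt(u))
a = 22 (a = -22*(-1) = 22)
(481 + a)*w(-8) = (481 + 22)*(sqrt(2)*sqrt(-8)) = 503*(sqrt(2)*(2*I*sqrt(2))) = 503*(4*I) = 2012*I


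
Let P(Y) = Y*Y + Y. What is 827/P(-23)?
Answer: 827/506 ≈ 1.6344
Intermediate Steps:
P(Y) = Y + Y² (P(Y) = Y² + Y = Y + Y²)
827/P(-23) = 827/((-23*(1 - 23))) = 827/((-23*(-22))) = 827/506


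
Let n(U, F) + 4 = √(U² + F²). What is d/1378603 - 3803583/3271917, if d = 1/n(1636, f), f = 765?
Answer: -5701059079120019459/4904163289979845485 + √3261721/4496596298115 ≈ -1.1625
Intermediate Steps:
n(U, F) = -4 + √(F² + U²) (n(U, F) = -4 + √(U² + F²) = -4 + √(F² + U²))
d = 1/(-4 + √3261721) (d = 1/(-4 + √(765² + 1636²)) = 1/(-4 + √(585225 + 2676496)) = 1/(-4 + √3261721) ≈ 0.00055493)
d/1378603 - 3803583/3271917 = (4/3261705 + √3261721/3261705)/1378603 - 3803583/3271917 = (4/3261705 + √3261721/3261705)*(1/1378603) - 3803583*1/3271917 = (4/4496596298115 + √3261721/4496596298115) - 1267861/1090639 = -5701059079120019459/4904163289979845485 + √3261721/4496596298115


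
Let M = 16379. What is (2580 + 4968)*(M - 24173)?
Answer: -58829112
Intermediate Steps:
(2580 + 4968)*(M - 24173) = (2580 + 4968)*(16379 - 24173) = 7548*(-7794) = -58829112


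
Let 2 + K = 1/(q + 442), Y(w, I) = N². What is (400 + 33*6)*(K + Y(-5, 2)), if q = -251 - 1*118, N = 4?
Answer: 611754/73 ≈ 8380.2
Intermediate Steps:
q = -369 (q = -251 - 118 = -369)
Y(w, I) = 16 (Y(w, I) = 4² = 16)
K = -145/73 (K = -2 + 1/(-369 + 442) = -2 + 1/73 = -145/73 ≈ -1.9863)
(400 + 33*6)*(K + Y(-5, 2)) = (400 + 33*6)*(-145/73 + 16) = (400 + 198)*(1023/73) = 598*(1023/73) = 611754/73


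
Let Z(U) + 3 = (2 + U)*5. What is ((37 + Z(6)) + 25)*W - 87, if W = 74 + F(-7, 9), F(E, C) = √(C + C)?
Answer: 7239 + 297*√2 ≈ 7659.0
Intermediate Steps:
Z(U) = 7 + 5*U (Z(U) = -3 + (2 + U)*5 = -3 + (10 + 5*U) = 7 + 5*U)
F(E, C) = √2*√C (F(E, C) = √(2*C) = √2*√C)
W = 74 + 3*√2 (W = 74 + √2*√9 = 74 + √2*3 = 74 + 3*√2 ≈ 78.243)
((37 + Z(6)) + 25)*W - 87 = ((37 + (7 + 5*6)) + 25)*(74 + 3*√2) - 87 = ((37 + (7 + 30)) + 25)*(74 + 3*√2) - 87 = ((37 + 37) + 25)*(74 + 3*√2) - 87 = (74 + 25)*(74 + 3*√2) - 87 = 99*(74 + 3*√2) - 87 = (7326 + 297*√2) - 87 = 7239 + 297*√2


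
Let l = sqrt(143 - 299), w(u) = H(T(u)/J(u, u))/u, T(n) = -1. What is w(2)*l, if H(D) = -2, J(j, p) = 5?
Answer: -2*I*sqrt(39) ≈ -12.49*I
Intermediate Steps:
w(u) = -2/u
l = 2*I*sqrt(39) (l = sqrt(-156) = 2*I*sqrt(39) ≈ 12.49*I)
w(2)*l = (-2/2)*(2*I*sqrt(39)) = (-2*1/2)*(2*I*sqrt(39)) = -2*I*sqrt(39)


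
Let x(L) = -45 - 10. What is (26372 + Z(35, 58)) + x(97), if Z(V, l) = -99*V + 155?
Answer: 23007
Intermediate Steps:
x(L) = -55
Z(V, l) = 155 - 99*V
(26372 + Z(35, 58)) + x(97) = (26372 + (155 - 99*35)) - 55 = (26372 + (155 - 3465)) - 55 = (26372 - 3310) - 55 = 23062 - 55 = 23007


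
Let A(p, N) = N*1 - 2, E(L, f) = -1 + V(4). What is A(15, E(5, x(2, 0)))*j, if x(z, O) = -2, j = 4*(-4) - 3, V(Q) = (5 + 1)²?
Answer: -627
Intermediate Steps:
V(Q) = 36 (V(Q) = 6² = 36)
j = -19 (j = -16 - 3 = -19)
E(L, f) = 35 (E(L, f) = -1 + 36 = 35)
A(p, N) = -2 + N (A(p, N) = N - 2 = -2 + N)
A(15, E(5, x(2, 0)))*j = (-2 + 35)*(-19) = 33*(-19) = -627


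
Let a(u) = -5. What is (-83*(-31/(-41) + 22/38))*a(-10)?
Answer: 431600/779 ≈ 554.04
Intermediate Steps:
(-83*(-31/(-41) + 22/38))*a(-10) = -83*(-31/(-41) + 22/38)*(-5) = -83*(-31*(-1/41) + 22*(1/38))*(-5) = -83*(31/41 + 11/19)*(-5) = -83*1040/779*(-5) = -86320/779*(-5) = 431600/779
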